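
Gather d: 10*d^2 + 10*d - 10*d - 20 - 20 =10*d^2 - 40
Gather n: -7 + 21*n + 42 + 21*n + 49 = 42*n + 84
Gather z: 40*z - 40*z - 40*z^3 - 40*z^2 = -40*z^3 - 40*z^2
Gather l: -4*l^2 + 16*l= -4*l^2 + 16*l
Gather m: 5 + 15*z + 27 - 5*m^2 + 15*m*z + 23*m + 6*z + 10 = -5*m^2 + m*(15*z + 23) + 21*z + 42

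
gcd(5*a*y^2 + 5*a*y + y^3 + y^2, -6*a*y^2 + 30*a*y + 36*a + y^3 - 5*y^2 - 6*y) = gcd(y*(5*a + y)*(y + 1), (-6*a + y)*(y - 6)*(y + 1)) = y + 1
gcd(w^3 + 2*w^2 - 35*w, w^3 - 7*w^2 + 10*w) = w^2 - 5*w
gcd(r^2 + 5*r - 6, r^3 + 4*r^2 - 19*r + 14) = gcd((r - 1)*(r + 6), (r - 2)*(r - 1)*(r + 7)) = r - 1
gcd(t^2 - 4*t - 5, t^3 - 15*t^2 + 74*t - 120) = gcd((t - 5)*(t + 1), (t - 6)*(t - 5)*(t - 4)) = t - 5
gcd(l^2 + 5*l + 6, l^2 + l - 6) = l + 3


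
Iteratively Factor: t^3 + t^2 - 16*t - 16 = (t + 1)*(t^2 - 16) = (t + 1)*(t + 4)*(t - 4)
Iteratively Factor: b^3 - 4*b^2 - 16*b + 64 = (b - 4)*(b^2 - 16) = (b - 4)^2*(b + 4)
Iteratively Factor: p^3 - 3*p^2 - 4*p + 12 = (p + 2)*(p^2 - 5*p + 6) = (p - 2)*(p + 2)*(p - 3)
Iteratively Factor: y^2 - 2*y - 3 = (y - 3)*(y + 1)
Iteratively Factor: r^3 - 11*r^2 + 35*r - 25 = (r - 5)*(r^2 - 6*r + 5) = (r - 5)*(r - 1)*(r - 5)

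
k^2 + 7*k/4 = k*(k + 7/4)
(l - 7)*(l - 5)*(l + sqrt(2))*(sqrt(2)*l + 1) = sqrt(2)*l^4 - 12*sqrt(2)*l^3 + 3*l^3 - 36*l^2 + 36*sqrt(2)*l^2 - 12*sqrt(2)*l + 105*l + 35*sqrt(2)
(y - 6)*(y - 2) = y^2 - 8*y + 12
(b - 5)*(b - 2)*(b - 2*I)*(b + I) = b^4 - 7*b^3 - I*b^3 + 12*b^2 + 7*I*b^2 - 14*b - 10*I*b + 20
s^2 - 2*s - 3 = (s - 3)*(s + 1)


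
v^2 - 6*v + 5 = (v - 5)*(v - 1)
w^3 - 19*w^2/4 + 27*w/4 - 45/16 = (w - 5/2)*(w - 3/2)*(w - 3/4)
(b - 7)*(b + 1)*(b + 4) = b^3 - 2*b^2 - 31*b - 28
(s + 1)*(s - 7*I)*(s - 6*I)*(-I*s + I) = -I*s^4 - 13*s^3 + 43*I*s^2 + 13*s - 42*I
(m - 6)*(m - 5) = m^2 - 11*m + 30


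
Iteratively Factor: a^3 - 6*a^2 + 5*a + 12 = (a + 1)*(a^2 - 7*a + 12) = (a - 4)*(a + 1)*(a - 3)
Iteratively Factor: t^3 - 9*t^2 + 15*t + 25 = (t + 1)*(t^2 - 10*t + 25) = (t - 5)*(t + 1)*(t - 5)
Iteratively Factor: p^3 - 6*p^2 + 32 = (p - 4)*(p^2 - 2*p - 8) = (p - 4)*(p + 2)*(p - 4)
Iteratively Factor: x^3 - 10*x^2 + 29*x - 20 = (x - 4)*(x^2 - 6*x + 5) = (x - 5)*(x - 4)*(x - 1)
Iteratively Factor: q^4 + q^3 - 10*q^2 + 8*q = (q - 1)*(q^3 + 2*q^2 - 8*q) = q*(q - 1)*(q^2 + 2*q - 8) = q*(q - 2)*(q - 1)*(q + 4)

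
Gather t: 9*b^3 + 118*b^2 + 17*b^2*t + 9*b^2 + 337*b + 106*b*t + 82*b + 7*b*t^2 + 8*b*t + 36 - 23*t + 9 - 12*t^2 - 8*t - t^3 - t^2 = 9*b^3 + 127*b^2 + 419*b - t^3 + t^2*(7*b - 13) + t*(17*b^2 + 114*b - 31) + 45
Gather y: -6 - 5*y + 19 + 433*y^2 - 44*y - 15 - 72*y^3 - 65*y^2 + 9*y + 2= -72*y^3 + 368*y^2 - 40*y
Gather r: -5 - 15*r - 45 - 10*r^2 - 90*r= -10*r^2 - 105*r - 50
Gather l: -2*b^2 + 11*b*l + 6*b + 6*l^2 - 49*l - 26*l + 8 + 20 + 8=-2*b^2 + 6*b + 6*l^2 + l*(11*b - 75) + 36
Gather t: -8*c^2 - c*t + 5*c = -8*c^2 - c*t + 5*c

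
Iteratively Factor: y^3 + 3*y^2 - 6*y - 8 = (y + 4)*(y^2 - y - 2) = (y + 1)*(y + 4)*(y - 2)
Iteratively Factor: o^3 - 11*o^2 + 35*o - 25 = (o - 5)*(o^2 - 6*o + 5) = (o - 5)^2*(o - 1)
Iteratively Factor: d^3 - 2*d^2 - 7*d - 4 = (d + 1)*(d^2 - 3*d - 4) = (d + 1)^2*(d - 4)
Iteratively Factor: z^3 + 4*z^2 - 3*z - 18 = (z + 3)*(z^2 + z - 6) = (z + 3)^2*(z - 2)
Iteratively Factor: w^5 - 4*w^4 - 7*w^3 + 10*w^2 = (w + 2)*(w^4 - 6*w^3 + 5*w^2) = (w - 5)*(w + 2)*(w^3 - w^2) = w*(w - 5)*(w + 2)*(w^2 - w) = w*(w - 5)*(w - 1)*(w + 2)*(w)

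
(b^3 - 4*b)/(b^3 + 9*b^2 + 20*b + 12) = b*(b - 2)/(b^2 + 7*b + 6)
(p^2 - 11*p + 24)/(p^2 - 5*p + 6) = (p - 8)/(p - 2)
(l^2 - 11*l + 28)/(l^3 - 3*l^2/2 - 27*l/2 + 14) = 2*(l - 7)/(2*l^2 + 5*l - 7)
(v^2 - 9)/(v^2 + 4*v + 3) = (v - 3)/(v + 1)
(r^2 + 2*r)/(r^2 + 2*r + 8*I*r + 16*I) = r/(r + 8*I)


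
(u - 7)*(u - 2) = u^2 - 9*u + 14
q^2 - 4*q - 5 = (q - 5)*(q + 1)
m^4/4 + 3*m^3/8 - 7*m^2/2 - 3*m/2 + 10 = (m/4 + 1)*(m - 5/2)*(m - 2)*(m + 2)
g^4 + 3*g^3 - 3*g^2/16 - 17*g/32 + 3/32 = (g - 1/4)^2*(g + 1/2)*(g + 3)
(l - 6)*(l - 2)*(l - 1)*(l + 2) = l^4 - 7*l^3 + 2*l^2 + 28*l - 24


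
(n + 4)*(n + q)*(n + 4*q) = n^3 + 5*n^2*q + 4*n^2 + 4*n*q^2 + 20*n*q + 16*q^2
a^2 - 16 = (a - 4)*(a + 4)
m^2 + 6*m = m*(m + 6)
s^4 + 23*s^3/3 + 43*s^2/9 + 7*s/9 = s*(s + 1/3)^2*(s + 7)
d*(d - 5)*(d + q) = d^3 + d^2*q - 5*d^2 - 5*d*q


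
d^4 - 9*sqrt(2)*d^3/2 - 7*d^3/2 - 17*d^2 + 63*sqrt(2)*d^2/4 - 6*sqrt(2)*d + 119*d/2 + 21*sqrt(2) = (d - 7/2)*(d - 6*sqrt(2))*(d + sqrt(2)/2)*(d + sqrt(2))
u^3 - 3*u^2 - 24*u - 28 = (u - 7)*(u + 2)^2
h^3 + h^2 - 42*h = h*(h - 6)*(h + 7)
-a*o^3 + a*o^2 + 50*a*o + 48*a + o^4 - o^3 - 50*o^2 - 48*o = (-a + o)*(o - 8)*(o + 1)*(o + 6)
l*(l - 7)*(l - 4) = l^3 - 11*l^2 + 28*l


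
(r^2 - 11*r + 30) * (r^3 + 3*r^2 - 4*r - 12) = r^5 - 8*r^4 - 7*r^3 + 122*r^2 + 12*r - 360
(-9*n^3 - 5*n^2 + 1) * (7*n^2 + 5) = -63*n^5 - 35*n^4 - 45*n^3 - 18*n^2 + 5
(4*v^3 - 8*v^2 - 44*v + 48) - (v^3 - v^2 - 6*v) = 3*v^3 - 7*v^2 - 38*v + 48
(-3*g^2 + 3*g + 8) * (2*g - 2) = -6*g^3 + 12*g^2 + 10*g - 16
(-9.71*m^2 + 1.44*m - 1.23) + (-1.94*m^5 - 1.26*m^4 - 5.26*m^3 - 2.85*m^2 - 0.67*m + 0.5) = -1.94*m^5 - 1.26*m^4 - 5.26*m^3 - 12.56*m^2 + 0.77*m - 0.73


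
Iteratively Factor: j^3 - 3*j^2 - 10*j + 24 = (j - 4)*(j^2 + j - 6) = (j - 4)*(j - 2)*(j + 3)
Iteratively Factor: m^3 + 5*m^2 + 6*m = (m)*(m^2 + 5*m + 6) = m*(m + 2)*(m + 3)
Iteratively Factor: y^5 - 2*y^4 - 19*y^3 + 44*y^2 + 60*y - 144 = (y + 2)*(y^4 - 4*y^3 - 11*y^2 + 66*y - 72) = (y - 3)*(y + 2)*(y^3 - y^2 - 14*y + 24) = (y - 3)^2*(y + 2)*(y^2 + 2*y - 8) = (y - 3)^2*(y + 2)*(y + 4)*(y - 2)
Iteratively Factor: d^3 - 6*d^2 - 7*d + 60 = (d - 5)*(d^2 - d - 12) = (d - 5)*(d - 4)*(d + 3)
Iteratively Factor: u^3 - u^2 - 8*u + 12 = (u - 2)*(u^2 + u - 6) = (u - 2)^2*(u + 3)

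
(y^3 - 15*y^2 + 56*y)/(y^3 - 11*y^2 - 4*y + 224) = y/(y + 4)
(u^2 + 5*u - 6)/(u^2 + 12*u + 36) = (u - 1)/(u + 6)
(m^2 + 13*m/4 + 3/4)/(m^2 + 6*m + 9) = (m + 1/4)/(m + 3)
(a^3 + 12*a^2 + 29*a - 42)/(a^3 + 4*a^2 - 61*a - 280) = (a^2 + 5*a - 6)/(a^2 - 3*a - 40)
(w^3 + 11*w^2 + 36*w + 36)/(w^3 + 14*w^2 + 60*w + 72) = (w + 3)/(w + 6)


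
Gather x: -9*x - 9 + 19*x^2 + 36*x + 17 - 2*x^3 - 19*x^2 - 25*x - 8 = -2*x^3 + 2*x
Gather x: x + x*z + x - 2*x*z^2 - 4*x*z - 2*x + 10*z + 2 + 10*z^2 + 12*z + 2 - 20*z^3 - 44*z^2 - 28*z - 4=x*(-2*z^2 - 3*z) - 20*z^3 - 34*z^2 - 6*z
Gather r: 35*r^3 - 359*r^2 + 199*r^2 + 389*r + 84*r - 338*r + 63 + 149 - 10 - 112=35*r^3 - 160*r^2 + 135*r + 90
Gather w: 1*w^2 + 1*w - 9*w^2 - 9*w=-8*w^2 - 8*w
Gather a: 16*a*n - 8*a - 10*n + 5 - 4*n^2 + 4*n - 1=a*(16*n - 8) - 4*n^2 - 6*n + 4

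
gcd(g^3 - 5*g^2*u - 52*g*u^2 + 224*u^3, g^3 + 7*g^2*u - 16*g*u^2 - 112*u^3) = -g^2 - 3*g*u + 28*u^2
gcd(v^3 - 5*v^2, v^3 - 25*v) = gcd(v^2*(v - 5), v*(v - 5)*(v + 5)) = v^2 - 5*v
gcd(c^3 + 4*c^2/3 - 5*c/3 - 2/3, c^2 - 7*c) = 1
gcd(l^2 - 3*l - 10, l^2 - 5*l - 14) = l + 2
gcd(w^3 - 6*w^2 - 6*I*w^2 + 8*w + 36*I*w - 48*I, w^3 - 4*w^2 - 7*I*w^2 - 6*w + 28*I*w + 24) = w^2 + w*(-4 - 6*I) + 24*I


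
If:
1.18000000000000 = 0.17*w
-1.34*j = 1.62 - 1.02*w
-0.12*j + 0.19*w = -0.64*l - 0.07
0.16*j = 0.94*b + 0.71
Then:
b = -0.06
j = 4.07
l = -1.41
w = 6.94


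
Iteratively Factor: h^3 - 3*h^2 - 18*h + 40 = (h - 5)*(h^2 + 2*h - 8) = (h - 5)*(h - 2)*(h + 4)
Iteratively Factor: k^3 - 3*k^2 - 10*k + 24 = (k - 4)*(k^2 + k - 6) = (k - 4)*(k - 2)*(k + 3)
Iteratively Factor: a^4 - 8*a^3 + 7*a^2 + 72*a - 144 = (a - 3)*(a^3 - 5*a^2 - 8*a + 48) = (a - 3)*(a + 3)*(a^2 - 8*a + 16) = (a - 4)*(a - 3)*(a + 3)*(a - 4)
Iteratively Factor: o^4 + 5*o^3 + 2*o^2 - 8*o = (o - 1)*(o^3 + 6*o^2 + 8*o) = (o - 1)*(o + 2)*(o^2 + 4*o) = o*(o - 1)*(o + 2)*(o + 4)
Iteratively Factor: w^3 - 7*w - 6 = (w + 1)*(w^2 - w - 6) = (w - 3)*(w + 1)*(w + 2)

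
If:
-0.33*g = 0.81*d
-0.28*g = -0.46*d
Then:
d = 0.00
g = 0.00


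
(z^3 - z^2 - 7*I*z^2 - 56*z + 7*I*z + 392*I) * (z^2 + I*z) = z^5 - z^4 - 6*I*z^4 - 49*z^3 + 6*I*z^3 - 7*z^2 + 336*I*z^2 - 392*z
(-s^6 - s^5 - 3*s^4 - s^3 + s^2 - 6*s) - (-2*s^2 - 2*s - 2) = -s^6 - s^5 - 3*s^4 - s^3 + 3*s^2 - 4*s + 2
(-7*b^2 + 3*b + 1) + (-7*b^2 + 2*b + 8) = -14*b^2 + 5*b + 9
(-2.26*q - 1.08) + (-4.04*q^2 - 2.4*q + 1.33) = -4.04*q^2 - 4.66*q + 0.25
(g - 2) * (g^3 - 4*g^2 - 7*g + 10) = g^4 - 6*g^3 + g^2 + 24*g - 20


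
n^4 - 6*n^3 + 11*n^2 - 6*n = n*(n - 3)*(n - 2)*(n - 1)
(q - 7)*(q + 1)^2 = q^3 - 5*q^2 - 13*q - 7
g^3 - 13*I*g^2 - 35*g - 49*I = (g - 7*I)^2*(g + I)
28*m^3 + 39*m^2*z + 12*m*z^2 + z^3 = (m + z)*(4*m + z)*(7*m + z)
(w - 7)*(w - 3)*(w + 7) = w^3 - 3*w^2 - 49*w + 147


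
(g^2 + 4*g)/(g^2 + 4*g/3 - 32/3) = 3*g/(3*g - 8)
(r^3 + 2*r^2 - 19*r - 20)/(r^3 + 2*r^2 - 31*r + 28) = (r^2 + 6*r + 5)/(r^2 + 6*r - 7)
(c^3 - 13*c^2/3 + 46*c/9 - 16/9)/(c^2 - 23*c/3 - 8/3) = (-9*c^3 + 39*c^2 - 46*c + 16)/(3*(-3*c^2 + 23*c + 8))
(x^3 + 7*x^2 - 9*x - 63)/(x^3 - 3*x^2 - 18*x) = (x^2 + 4*x - 21)/(x*(x - 6))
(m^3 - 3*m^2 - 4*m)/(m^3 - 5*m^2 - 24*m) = (-m^2 + 3*m + 4)/(-m^2 + 5*m + 24)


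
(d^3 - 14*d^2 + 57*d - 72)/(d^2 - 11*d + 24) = d - 3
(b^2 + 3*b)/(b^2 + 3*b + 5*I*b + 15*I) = b/(b + 5*I)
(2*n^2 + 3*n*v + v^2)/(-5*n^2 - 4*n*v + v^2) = (2*n + v)/(-5*n + v)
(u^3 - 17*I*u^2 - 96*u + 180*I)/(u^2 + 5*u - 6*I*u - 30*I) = (u^2 - 11*I*u - 30)/(u + 5)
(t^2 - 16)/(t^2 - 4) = (t^2 - 16)/(t^2 - 4)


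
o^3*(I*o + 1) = I*o^4 + o^3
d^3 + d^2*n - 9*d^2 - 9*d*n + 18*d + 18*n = (d - 6)*(d - 3)*(d + n)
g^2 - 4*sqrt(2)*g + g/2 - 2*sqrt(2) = (g + 1/2)*(g - 4*sqrt(2))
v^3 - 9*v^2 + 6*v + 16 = (v - 8)*(v - 2)*(v + 1)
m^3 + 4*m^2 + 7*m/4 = m*(m + 1/2)*(m + 7/2)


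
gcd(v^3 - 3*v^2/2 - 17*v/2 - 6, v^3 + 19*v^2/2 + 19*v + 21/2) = v^2 + 5*v/2 + 3/2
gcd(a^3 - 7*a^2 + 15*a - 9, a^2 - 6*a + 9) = a^2 - 6*a + 9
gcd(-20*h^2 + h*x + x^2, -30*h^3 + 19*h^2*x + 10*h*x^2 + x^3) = 5*h + x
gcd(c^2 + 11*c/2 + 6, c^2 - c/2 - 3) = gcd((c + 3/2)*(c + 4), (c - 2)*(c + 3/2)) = c + 3/2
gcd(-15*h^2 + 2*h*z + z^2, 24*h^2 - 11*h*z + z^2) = -3*h + z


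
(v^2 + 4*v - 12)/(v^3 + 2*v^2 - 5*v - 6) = (v + 6)/(v^2 + 4*v + 3)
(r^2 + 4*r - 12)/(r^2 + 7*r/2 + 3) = 2*(r^2 + 4*r - 12)/(2*r^2 + 7*r + 6)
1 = 1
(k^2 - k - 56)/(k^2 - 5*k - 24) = (k + 7)/(k + 3)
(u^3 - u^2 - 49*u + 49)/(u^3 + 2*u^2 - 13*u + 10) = (u^2 - 49)/(u^2 + 3*u - 10)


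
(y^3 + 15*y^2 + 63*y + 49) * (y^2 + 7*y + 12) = y^5 + 22*y^4 + 180*y^3 + 670*y^2 + 1099*y + 588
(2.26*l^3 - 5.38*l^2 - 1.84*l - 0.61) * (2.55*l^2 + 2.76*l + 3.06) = 5.763*l^5 - 7.4814*l^4 - 12.6252*l^3 - 23.0967*l^2 - 7.314*l - 1.8666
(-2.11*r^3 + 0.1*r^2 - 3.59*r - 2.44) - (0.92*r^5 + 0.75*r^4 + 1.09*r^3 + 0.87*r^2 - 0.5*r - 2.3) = -0.92*r^5 - 0.75*r^4 - 3.2*r^3 - 0.77*r^2 - 3.09*r - 0.14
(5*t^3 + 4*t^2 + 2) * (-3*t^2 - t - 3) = -15*t^5 - 17*t^4 - 19*t^3 - 18*t^2 - 2*t - 6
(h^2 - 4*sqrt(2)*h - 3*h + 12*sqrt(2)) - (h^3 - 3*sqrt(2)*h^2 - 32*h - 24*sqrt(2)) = -h^3 + h^2 + 3*sqrt(2)*h^2 - 4*sqrt(2)*h + 29*h + 36*sqrt(2)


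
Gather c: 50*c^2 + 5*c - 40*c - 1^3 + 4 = 50*c^2 - 35*c + 3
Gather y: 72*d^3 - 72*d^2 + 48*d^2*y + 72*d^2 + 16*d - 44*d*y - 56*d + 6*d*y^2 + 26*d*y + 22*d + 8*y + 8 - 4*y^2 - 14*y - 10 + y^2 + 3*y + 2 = 72*d^3 - 18*d + y^2*(6*d - 3) + y*(48*d^2 - 18*d - 3)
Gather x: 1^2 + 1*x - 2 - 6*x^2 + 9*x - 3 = -6*x^2 + 10*x - 4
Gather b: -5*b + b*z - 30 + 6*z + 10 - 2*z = b*(z - 5) + 4*z - 20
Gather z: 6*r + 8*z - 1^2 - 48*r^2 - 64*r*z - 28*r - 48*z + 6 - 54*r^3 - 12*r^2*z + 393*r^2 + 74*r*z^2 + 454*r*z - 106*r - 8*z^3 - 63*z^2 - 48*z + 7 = -54*r^3 + 345*r^2 - 128*r - 8*z^3 + z^2*(74*r - 63) + z*(-12*r^2 + 390*r - 88) + 12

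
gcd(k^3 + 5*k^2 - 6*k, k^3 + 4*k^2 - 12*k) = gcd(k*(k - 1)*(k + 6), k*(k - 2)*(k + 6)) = k^2 + 6*k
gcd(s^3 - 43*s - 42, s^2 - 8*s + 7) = s - 7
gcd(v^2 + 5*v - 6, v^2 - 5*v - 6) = 1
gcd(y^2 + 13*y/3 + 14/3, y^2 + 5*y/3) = 1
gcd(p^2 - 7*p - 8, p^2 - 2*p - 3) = p + 1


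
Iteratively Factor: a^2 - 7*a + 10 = (a - 5)*(a - 2)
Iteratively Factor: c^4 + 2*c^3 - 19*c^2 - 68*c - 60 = (c + 2)*(c^3 - 19*c - 30) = (c + 2)^2*(c^2 - 2*c - 15) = (c + 2)^2*(c + 3)*(c - 5)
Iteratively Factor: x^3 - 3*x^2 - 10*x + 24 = (x - 4)*(x^2 + x - 6) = (x - 4)*(x - 2)*(x + 3)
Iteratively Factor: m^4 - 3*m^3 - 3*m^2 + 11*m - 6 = (m - 3)*(m^3 - 3*m + 2) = (m - 3)*(m - 1)*(m^2 + m - 2) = (m - 3)*(m - 1)^2*(m + 2)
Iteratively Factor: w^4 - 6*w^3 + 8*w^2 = (w - 4)*(w^3 - 2*w^2) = w*(w - 4)*(w^2 - 2*w) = w*(w - 4)*(w - 2)*(w)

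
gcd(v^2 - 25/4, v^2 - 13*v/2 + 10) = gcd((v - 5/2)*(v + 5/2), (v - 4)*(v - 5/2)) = v - 5/2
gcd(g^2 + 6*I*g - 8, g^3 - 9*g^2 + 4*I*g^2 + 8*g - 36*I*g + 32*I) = g + 4*I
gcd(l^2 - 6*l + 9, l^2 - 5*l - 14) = 1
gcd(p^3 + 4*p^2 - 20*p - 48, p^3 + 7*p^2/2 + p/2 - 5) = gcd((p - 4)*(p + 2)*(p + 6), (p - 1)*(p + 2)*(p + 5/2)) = p + 2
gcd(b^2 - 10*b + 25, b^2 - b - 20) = b - 5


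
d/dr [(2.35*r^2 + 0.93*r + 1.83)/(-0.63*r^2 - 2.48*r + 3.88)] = (-5.2421*r^2 + 20.5418*r + 8.1468)/(0.3969*r^4 + 3.1248*r^3 + 1.2616*r^2 - 19.2448*r + 15.0544)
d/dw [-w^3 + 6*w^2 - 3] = 3*w*(4 - w)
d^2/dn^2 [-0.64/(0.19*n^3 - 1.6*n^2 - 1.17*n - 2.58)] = ((0.7296*n - 2.048)*(-0.19*n^3 + 1.6*n^2 + 1.17*n + 2.58) + 0.64*(-1.14*n^2 + 6.4*n + 2.34)*(-0.57*n^2 + 3.2*n + 1.17))/(-0.19*n^3 + 1.6*n^2 + 1.17*n + 2.58)^3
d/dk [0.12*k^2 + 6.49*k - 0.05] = 0.24*k + 6.49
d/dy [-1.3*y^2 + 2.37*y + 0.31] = 2.37 - 2.6*y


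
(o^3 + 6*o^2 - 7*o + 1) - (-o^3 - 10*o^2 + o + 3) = 2*o^3 + 16*o^2 - 8*o - 2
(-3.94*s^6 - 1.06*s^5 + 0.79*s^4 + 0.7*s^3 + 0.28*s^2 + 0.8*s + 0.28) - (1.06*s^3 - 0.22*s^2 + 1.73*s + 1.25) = -3.94*s^6 - 1.06*s^5 + 0.79*s^4 - 0.36*s^3 + 0.5*s^2 - 0.93*s - 0.97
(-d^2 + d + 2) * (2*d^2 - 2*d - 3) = -2*d^4 + 4*d^3 + 5*d^2 - 7*d - 6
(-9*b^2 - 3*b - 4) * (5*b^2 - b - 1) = -45*b^4 - 6*b^3 - 8*b^2 + 7*b + 4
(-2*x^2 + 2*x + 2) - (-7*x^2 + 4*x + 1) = 5*x^2 - 2*x + 1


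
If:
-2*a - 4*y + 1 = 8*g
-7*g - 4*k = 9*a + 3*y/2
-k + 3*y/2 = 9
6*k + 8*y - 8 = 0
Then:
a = 2793/986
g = -2373/986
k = -60/17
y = 62/17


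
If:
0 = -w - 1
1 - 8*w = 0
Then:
No Solution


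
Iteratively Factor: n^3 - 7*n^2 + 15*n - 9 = (n - 3)*(n^2 - 4*n + 3) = (n - 3)^2*(n - 1)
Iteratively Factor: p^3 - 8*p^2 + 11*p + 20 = (p + 1)*(p^2 - 9*p + 20) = (p - 4)*(p + 1)*(p - 5)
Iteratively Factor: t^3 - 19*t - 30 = (t + 2)*(t^2 - 2*t - 15) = (t + 2)*(t + 3)*(t - 5)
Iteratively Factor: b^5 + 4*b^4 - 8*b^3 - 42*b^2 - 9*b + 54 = (b - 1)*(b^4 + 5*b^3 - 3*b^2 - 45*b - 54) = (b - 1)*(b + 2)*(b^3 + 3*b^2 - 9*b - 27) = (b - 3)*(b - 1)*(b + 2)*(b^2 + 6*b + 9) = (b - 3)*(b - 1)*(b + 2)*(b + 3)*(b + 3)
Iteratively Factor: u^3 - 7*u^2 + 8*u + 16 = (u + 1)*(u^2 - 8*u + 16) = (u - 4)*(u + 1)*(u - 4)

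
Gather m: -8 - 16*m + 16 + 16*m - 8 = 0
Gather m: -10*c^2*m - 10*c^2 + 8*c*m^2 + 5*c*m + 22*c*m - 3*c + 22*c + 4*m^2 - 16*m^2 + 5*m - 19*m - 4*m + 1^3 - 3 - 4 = -10*c^2 + 19*c + m^2*(8*c - 12) + m*(-10*c^2 + 27*c - 18) - 6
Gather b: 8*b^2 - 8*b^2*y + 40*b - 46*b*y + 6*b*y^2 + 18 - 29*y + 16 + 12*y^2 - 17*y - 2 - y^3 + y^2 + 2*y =b^2*(8 - 8*y) + b*(6*y^2 - 46*y + 40) - y^3 + 13*y^2 - 44*y + 32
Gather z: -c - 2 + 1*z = -c + z - 2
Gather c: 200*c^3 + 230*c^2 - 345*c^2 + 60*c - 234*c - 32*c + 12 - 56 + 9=200*c^3 - 115*c^2 - 206*c - 35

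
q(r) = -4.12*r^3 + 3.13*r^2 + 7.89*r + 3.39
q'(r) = -12.36*r^2 + 6.26*r + 7.89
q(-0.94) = 2.16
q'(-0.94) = -8.92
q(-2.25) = 48.41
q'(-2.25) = -68.77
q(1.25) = 10.10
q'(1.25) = -3.60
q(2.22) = -8.75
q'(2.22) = -39.13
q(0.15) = 4.63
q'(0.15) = 8.55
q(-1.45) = 11.09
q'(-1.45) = -27.17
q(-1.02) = 2.97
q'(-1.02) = -11.35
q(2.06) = -3.09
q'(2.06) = -31.67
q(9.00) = -2675.55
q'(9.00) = -936.93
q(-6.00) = 958.65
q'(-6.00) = -474.63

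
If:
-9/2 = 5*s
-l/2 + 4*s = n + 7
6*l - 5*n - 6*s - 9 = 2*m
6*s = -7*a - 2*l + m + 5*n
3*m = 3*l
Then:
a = -3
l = -38/5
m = -38/5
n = -34/5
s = -9/10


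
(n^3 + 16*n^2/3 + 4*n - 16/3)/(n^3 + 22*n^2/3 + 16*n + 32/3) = (3*n - 2)/(3*n + 4)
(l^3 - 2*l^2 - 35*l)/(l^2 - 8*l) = (l^2 - 2*l - 35)/(l - 8)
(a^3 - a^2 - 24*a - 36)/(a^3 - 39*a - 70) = (a^2 - 3*a - 18)/(a^2 - 2*a - 35)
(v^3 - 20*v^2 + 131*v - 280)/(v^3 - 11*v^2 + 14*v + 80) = (v - 7)/(v + 2)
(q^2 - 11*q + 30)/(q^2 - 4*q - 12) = (q - 5)/(q + 2)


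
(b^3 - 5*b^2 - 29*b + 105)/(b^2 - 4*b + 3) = (b^2 - 2*b - 35)/(b - 1)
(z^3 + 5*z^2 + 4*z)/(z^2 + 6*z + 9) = z*(z^2 + 5*z + 4)/(z^2 + 6*z + 9)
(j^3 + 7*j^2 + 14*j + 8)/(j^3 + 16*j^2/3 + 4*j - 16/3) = 3*(j + 1)/(3*j - 2)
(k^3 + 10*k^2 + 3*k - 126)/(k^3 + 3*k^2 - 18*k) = (k + 7)/k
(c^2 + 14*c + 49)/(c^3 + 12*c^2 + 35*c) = (c + 7)/(c*(c + 5))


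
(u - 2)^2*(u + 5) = u^3 + u^2 - 16*u + 20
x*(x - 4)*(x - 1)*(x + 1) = x^4 - 4*x^3 - x^2 + 4*x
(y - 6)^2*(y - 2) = y^3 - 14*y^2 + 60*y - 72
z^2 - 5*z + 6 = (z - 3)*(z - 2)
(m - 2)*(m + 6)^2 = m^3 + 10*m^2 + 12*m - 72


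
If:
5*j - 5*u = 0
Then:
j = u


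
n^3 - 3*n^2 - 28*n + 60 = (n - 6)*(n - 2)*(n + 5)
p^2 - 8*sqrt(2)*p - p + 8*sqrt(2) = (p - 1)*(p - 8*sqrt(2))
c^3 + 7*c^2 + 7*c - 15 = (c - 1)*(c + 3)*(c + 5)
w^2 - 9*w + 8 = (w - 8)*(w - 1)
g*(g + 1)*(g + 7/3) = g^3 + 10*g^2/3 + 7*g/3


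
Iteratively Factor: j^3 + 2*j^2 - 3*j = (j)*(j^2 + 2*j - 3) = j*(j + 3)*(j - 1)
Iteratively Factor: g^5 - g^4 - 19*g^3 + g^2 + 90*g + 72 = (g + 3)*(g^4 - 4*g^3 - 7*g^2 + 22*g + 24) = (g + 2)*(g + 3)*(g^3 - 6*g^2 + 5*g + 12) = (g + 1)*(g + 2)*(g + 3)*(g^2 - 7*g + 12) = (g - 4)*(g + 1)*(g + 2)*(g + 3)*(g - 3)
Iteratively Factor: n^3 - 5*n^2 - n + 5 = (n + 1)*(n^2 - 6*n + 5) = (n - 1)*(n + 1)*(n - 5)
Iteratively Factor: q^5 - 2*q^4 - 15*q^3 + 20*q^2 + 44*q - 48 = (q + 3)*(q^4 - 5*q^3 + 20*q - 16) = (q - 4)*(q + 3)*(q^3 - q^2 - 4*q + 4) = (q - 4)*(q - 1)*(q + 3)*(q^2 - 4) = (q - 4)*(q - 1)*(q + 2)*(q + 3)*(q - 2)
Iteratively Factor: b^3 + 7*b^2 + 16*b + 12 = (b + 3)*(b^2 + 4*b + 4) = (b + 2)*(b + 3)*(b + 2)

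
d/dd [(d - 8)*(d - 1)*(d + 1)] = 3*d^2 - 16*d - 1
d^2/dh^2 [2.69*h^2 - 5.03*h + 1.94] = 5.38000000000000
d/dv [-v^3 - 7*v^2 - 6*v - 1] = -3*v^2 - 14*v - 6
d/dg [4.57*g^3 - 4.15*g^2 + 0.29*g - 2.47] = 13.71*g^2 - 8.3*g + 0.29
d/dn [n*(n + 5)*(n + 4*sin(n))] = n*(n + 5)*(4*cos(n) + 1) + n*(n + 4*sin(n)) + (n + 5)*(n + 4*sin(n))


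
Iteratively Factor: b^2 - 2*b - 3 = (b + 1)*(b - 3)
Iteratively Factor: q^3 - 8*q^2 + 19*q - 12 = (q - 1)*(q^2 - 7*q + 12) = (q - 3)*(q - 1)*(q - 4)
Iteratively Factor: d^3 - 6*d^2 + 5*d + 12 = (d - 4)*(d^2 - 2*d - 3) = (d - 4)*(d - 3)*(d + 1)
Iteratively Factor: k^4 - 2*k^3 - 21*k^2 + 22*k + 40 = (k - 5)*(k^3 + 3*k^2 - 6*k - 8) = (k - 5)*(k + 1)*(k^2 + 2*k - 8) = (k - 5)*(k - 2)*(k + 1)*(k + 4)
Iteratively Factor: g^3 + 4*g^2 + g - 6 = (g + 3)*(g^2 + g - 2) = (g - 1)*(g + 3)*(g + 2)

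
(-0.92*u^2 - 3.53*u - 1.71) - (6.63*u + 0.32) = -0.92*u^2 - 10.16*u - 2.03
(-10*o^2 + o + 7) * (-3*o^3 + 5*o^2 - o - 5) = 30*o^5 - 53*o^4 - 6*o^3 + 84*o^2 - 12*o - 35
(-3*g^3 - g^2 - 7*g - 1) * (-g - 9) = 3*g^4 + 28*g^3 + 16*g^2 + 64*g + 9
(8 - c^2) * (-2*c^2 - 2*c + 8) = 2*c^4 + 2*c^3 - 24*c^2 - 16*c + 64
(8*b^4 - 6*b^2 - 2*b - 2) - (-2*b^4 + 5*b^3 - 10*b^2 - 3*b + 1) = 10*b^4 - 5*b^3 + 4*b^2 + b - 3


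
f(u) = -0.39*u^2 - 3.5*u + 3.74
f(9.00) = -59.35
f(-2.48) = 10.02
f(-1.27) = 7.56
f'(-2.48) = -1.57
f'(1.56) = -4.72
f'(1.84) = -4.94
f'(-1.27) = -2.51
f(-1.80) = 8.78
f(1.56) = -2.67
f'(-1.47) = -2.35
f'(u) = -0.78*u - 3.5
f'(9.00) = -10.52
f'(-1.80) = -2.10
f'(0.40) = -3.81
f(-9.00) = 3.65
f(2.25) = -6.11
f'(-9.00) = 3.52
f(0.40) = 2.28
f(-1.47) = 8.04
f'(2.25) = -5.26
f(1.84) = -4.02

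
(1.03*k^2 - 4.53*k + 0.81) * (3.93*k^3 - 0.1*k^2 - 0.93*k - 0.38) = 4.0479*k^5 - 17.9059*k^4 + 2.6784*k^3 + 3.7405*k^2 + 0.9681*k - 0.3078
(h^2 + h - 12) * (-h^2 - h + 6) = -h^4 - 2*h^3 + 17*h^2 + 18*h - 72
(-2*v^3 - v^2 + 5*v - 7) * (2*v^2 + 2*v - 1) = -4*v^5 - 6*v^4 + 10*v^3 - 3*v^2 - 19*v + 7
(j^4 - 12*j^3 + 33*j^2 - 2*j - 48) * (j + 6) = j^5 - 6*j^4 - 39*j^3 + 196*j^2 - 60*j - 288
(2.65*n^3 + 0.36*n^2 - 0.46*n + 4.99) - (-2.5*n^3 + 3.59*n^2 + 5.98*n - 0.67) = 5.15*n^3 - 3.23*n^2 - 6.44*n + 5.66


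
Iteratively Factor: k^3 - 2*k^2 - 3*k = (k + 1)*(k^2 - 3*k) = (k - 3)*(k + 1)*(k)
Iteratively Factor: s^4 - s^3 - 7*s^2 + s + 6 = (s + 2)*(s^3 - 3*s^2 - s + 3) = (s - 1)*(s + 2)*(s^2 - 2*s - 3) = (s - 3)*(s - 1)*(s + 2)*(s + 1)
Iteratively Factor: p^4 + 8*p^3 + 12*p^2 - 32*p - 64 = (p + 2)*(p^3 + 6*p^2 - 32) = (p - 2)*(p + 2)*(p^2 + 8*p + 16) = (p - 2)*(p + 2)*(p + 4)*(p + 4)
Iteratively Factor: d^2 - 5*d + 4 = (d - 1)*(d - 4)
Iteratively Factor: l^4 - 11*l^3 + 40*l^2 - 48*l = (l - 4)*(l^3 - 7*l^2 + 12*l) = (l - 4)*(l - 3)*(l^2 - 4*l) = (l - 4)^2*(l - 3)*(l)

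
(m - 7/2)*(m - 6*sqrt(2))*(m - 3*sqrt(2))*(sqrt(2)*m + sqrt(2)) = sqrt(2)*m^4 - 18*m^3 - 5*sqrt(2)*m^3/2 + 45*m^2 + 65*sqrt(2)*m^2/2 - 90*sqrt(2)*m + 63*m - 126*sqrt(2)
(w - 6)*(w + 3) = w^2 - 3*w - 18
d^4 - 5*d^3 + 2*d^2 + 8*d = d*(d - 4)*(d - 2)*(d + 1)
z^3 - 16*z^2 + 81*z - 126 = (z - 7)*(z - 6)*(z - 3)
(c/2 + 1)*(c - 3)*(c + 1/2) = c^3/2 - c^2/4 - 13*c/4 - 3/2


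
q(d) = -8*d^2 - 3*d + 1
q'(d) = -16*d - 3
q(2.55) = -58.67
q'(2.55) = -43.80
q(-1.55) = -13.57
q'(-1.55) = 21.80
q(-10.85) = -908.23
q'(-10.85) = 170.60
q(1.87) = -32.59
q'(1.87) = -32.92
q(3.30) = -96.02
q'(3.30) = -55.80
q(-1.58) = -14.23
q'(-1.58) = 22.28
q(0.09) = 0.67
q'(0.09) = -4.44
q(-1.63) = -15.37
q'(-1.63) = 23.08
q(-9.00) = -620.00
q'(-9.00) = 141.00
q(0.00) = 1.00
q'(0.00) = -3.00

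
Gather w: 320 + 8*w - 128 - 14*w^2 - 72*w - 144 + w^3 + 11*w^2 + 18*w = w^3 - 3*w^2 - 46*w + 48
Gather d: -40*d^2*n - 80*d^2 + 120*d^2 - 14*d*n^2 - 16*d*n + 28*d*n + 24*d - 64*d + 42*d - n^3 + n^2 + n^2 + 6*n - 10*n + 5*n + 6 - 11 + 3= d^2*(40 - 40*n) + d*(-14*n^2 + 12*n + 2) - n^3 + 2*n^2 + n - 2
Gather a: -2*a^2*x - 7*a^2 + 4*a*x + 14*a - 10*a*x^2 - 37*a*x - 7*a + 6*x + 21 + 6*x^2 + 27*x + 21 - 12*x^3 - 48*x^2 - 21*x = a^2*(-2*x - 7) + a*(-10*x^2 - 33*x + 7) - 12*x^3 - 42*x^2 + 12*x + 42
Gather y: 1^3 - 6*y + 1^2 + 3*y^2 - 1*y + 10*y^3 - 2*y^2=10*y^3 + y^2 - 7*y + 2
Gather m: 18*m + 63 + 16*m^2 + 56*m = 16*m^2 + 74*m + 63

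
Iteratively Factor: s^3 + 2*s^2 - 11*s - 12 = (s + 4)*(s^2 - 2*s - 3) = (s - 3)*(s + 4)*(s + 1)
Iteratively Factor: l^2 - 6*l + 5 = (l - 5)*(l - 1)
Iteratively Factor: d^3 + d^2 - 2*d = (d + 2)*(d^2 - d) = (d - 1)*(d + 2)*(d)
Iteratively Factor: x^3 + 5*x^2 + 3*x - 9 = (x + 3)*(x^2 + 2*x - 3) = (x - 1)*(x + 3)*(x + 3)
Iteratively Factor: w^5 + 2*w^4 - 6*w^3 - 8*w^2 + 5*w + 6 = (w - 2)*(w^4 + 4*w^3 + 2*w^2 - 4*w - 3) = (w - 2)*(w + 1)*(w^3 + 3*w^2 - w - 3) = (w - 2)*(w + 1)*(w + 3)*(w^2 - 1) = (w - 2)*(w - 1)*(w + 1)*(w + 3)*(w + 1)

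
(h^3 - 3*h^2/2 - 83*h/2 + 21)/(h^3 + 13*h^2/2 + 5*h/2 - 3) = (h - 7)/(h + 1)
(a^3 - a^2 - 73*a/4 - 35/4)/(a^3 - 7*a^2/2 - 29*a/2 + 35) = (a + 1/2)/(a - 2)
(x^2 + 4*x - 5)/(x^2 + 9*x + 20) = (x - 1)/(x + 4)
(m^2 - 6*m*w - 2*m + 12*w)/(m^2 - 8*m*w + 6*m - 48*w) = (m^2 - 6*m*w - 2*m + 12*w)/(m^2 - 8*m*w + 6*m - 48*w)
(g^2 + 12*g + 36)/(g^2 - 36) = (g + 6)/(g - 6)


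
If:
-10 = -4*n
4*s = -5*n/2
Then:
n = 5/2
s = -25/16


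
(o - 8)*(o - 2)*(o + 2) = o^3 - 8*o^2 - 4*o + 32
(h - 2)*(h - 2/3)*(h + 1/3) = h^3 - 7*h^2/3 + 4*h/9 + 4/9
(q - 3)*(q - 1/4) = q^2 - 13*q/4 + 3/4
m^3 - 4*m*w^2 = m*(m - 2*w)*(m + 2*w)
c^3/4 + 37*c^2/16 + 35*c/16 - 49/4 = (c/4 + 1)*(c - 7/4)*(c + 7)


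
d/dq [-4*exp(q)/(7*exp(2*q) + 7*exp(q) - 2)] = (28*exp(2*q) + 8)*exp(q)/(49*exp(4*q) + 98*exp(3*q) + 21*exp(2*q) - 28*exp(q) + 4)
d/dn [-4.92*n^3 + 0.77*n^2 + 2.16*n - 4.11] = -14.76*n^2 + 1.54*n + 2.16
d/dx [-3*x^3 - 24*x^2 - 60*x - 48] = -9*x^2 - 48*x - 60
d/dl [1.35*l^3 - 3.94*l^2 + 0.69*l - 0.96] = 4.05*l^2 - 7.88*l + 0.69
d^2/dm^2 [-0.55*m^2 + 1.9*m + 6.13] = -1.10000000000000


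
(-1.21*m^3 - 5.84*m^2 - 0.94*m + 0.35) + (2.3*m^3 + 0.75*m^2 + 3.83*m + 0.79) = 1.09*m^3 - 5.09*m^2 + 2.89*m + 1.14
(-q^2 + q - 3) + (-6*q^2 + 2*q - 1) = -7*q^2 + 3*q - 4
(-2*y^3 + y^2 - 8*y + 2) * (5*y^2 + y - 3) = -10*y^5 + 3*y^4 - 33*y^3 - y^2 + 26*y - 6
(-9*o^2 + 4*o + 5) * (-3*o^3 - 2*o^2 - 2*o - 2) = 27*o^5 + 6*o^4 - 5*o^3 - 18*o - 10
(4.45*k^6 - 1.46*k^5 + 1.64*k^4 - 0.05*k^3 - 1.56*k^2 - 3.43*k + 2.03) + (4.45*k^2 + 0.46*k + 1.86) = 4.45*k^6 - 1.46*k^5 + 1.64*k^4 - 0.05*k^3 + 2.89*k^2 - 2.97*k + 3.89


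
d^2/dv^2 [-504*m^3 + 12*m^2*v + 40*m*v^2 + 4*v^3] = 80*m + 24*v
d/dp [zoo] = 0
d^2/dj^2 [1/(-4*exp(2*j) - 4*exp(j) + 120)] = (-2*(2*exp(j) + 1)^2*exp(j) + (4*exp(j) + 1)*(exp(2*j) + exp(j) - 30))*exp(j)/(4*(exp(2*j) + exp(j) - 30)^3)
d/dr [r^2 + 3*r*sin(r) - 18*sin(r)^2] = 3*r*cos(r) + 2*r + 3*sin(r) - 18*sin(2*r)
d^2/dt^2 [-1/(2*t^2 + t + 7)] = 2*(4*t^2 + 2*t - (4*t + 1)^2 + 14)/(2*t^2 + t + 7)^3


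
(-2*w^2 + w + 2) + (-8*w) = -2*w^2 - 7*w + 2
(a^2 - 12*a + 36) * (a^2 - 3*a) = a^4 - 15*a^3 + 72*a^2 - 108*a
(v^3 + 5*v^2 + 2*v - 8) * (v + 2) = v^4 + 7*v^3 + 12*v^2 - 4*v - 16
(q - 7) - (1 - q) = 2*q - 8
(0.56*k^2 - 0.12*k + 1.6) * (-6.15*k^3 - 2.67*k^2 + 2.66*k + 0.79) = -3.444*k^5 - 0.7572*k^4 - 8.03*k^3 - 4.1488*k^2 + 4.1612*k + 1.264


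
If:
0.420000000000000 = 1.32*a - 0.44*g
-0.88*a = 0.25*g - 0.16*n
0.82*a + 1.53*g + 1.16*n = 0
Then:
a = 0.19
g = -0.40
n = 0.40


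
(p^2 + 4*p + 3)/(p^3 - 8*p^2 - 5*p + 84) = (p + 1)/(p^2 - 11*p + 28)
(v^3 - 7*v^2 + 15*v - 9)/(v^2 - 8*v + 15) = (v^2 - 4*v + 3)/(v - 5)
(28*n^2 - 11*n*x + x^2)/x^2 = 28*n^2/x^2 - 11*n/x + 1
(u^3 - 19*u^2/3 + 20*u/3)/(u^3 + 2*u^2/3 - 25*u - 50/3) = u*(3*u - 4)/(3*u^2 + 17*u + 10)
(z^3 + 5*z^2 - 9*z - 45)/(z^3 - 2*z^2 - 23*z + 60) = (z + 3)/(z - 4)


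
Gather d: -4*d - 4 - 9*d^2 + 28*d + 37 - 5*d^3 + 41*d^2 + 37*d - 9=-5*d^3 + 32*d^2 + 61*d + 24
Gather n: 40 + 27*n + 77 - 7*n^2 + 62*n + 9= -7*n^2 + 89*n + 126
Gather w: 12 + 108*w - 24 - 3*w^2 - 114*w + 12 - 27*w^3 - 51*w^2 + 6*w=-27*w^3 - 54*w^2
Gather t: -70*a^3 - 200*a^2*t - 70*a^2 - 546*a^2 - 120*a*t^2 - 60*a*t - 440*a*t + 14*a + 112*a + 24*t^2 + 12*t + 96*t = -70*a^3 - 616*a^2 + 126*a + t^2*(24 - 120*a) + t*(-200*a^2 - 500*a + 108)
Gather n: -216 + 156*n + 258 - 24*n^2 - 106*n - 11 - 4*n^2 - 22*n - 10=-28*n^2 + 28*n + 21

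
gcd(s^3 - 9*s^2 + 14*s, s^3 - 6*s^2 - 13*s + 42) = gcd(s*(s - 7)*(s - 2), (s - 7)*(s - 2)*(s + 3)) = s^2 - 9*s + 14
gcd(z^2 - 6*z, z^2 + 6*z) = z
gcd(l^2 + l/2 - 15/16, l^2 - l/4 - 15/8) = l + 5/4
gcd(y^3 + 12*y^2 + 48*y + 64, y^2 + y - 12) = y + 4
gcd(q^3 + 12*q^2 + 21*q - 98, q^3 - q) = 1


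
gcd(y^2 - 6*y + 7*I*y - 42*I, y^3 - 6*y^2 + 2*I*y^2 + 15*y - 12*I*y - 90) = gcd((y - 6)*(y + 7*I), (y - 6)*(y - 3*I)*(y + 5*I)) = y - 6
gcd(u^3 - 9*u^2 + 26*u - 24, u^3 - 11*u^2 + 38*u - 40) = u^2 - 6*u + 8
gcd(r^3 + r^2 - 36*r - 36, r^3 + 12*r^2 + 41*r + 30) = r^2 + 7*r + 6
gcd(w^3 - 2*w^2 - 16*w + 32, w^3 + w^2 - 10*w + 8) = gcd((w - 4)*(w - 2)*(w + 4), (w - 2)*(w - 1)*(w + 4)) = w^2 + 2*w - 8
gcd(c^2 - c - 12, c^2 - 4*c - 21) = c + 3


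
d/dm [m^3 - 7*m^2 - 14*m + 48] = 3*m^2 - 14*m - 14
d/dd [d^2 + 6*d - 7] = 2*d + 6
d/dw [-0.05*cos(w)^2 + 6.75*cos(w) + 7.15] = (0.1*cos(w) - 6.75)*sin(w)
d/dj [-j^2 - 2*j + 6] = -2*j - 2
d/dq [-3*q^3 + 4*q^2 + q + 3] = -9*q^2 + 8*q + 1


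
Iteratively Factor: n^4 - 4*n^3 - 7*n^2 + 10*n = (n)*(n^3 - 4*n^2 - 7*n + 10) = n*(n + 2)*(n^2 - 6*n + 5) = n*(n - 1)*(n + 2)*(n - 5)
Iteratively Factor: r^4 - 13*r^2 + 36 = (r + 2)*(r^3 - 2*r^2 - 9*r + 18) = (r - 2)*(r + 2)*(r^2 - 9) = (r - 2)*(r + 2)*(r + 3)*(r - 3)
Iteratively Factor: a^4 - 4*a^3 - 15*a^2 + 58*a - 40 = (a - 1)*(a^3 - 3*a^2 - 18*a + 40) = (a - 5)*(a - 1)*(a^2 + 2*a - 8) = (a - 5)*(a - 2)*(a - 1)*(a + 4)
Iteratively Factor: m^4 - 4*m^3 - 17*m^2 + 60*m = (m - 5)*(m^3 + m^2 - 12*m) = (m - 5)*(m + 4)*(m^2 - 3*m) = m*(m - 5)*(m + 4)*(m - 3)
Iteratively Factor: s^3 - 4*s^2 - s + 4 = (s - 1)*(s^2 - 3*s - 4) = (s - 4)*(s - 1)*(s + 1)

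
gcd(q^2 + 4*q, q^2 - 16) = q + 4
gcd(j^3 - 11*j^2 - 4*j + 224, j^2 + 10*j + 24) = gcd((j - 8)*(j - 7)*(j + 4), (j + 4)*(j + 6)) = j + 4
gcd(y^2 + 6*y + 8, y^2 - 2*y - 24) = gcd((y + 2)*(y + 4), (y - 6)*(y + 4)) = y + 4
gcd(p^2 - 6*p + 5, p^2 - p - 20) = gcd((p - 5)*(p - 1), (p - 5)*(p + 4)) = p - 5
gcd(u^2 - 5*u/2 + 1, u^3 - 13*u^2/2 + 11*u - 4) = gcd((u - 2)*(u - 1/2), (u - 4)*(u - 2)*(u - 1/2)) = u^2 - 5*u/2 + 1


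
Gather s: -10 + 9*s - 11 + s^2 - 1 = s^2 + 9*s - 22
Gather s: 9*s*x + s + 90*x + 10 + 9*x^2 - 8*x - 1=s*(9*x + 1) + 9*x^2 + 82*x + 9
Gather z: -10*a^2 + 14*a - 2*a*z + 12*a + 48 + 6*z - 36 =-10*a^2 + 26*a + z*(6 - 2*a) + 12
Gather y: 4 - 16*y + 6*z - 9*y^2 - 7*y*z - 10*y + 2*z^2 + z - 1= -9*y^2 + y*(-7*z - 26) + 2*z^2 + 7*z + 3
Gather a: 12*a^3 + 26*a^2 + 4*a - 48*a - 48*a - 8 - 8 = 12*a^3 + 26*a^2 - 92*a - 16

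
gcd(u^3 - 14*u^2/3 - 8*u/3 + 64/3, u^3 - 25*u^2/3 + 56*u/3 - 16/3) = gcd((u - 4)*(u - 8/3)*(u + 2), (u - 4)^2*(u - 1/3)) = u - 4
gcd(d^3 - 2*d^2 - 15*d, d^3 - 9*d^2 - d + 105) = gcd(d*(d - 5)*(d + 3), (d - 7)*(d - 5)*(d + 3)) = d^2 - 2*d - 15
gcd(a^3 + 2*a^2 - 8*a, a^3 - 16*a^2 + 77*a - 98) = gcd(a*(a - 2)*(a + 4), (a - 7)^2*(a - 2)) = a - 2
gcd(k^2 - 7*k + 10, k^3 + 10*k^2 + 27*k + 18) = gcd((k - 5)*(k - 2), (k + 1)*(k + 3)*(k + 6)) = 1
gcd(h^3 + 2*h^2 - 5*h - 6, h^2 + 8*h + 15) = h + 3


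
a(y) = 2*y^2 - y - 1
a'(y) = 4*y - 1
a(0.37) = -1.10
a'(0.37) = 0.48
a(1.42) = 1.61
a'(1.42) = 4.68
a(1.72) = 3.20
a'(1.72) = 5.88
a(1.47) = 1.85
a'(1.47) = 4.88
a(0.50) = -1.00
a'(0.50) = 1.00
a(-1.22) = 3.20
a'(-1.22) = -5.88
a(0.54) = -0.96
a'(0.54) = 1.16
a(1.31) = 1.12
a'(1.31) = 4.24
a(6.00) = 65.00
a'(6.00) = 23.00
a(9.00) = 152.00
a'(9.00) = 35.00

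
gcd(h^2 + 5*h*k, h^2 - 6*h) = h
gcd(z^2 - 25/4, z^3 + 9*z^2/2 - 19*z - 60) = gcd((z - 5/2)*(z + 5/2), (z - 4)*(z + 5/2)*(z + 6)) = z + 5/2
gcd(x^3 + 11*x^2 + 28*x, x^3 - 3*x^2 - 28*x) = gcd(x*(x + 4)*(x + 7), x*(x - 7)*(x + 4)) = x^2 + 4*x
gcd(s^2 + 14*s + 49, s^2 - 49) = s + 7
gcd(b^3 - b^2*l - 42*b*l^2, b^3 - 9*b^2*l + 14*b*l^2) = b^2 - 7*b*l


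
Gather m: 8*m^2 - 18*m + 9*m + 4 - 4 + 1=8*m^2 - 9*m + 1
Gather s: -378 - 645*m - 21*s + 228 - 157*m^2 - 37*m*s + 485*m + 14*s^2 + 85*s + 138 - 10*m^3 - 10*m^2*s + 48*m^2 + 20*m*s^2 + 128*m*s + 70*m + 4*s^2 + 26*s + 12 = -10*m^3 - 109*m^2 - 90*m + s^2*(20*m + 18) + s*(-10*m^2 + 91*m + 90)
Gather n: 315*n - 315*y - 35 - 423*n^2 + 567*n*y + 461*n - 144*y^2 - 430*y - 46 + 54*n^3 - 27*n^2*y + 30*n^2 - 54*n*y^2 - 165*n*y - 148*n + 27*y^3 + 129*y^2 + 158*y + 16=54*n^3 + n^2*(-27*y - 393) + n*(-54*y^2 + 402*y + 628) + 27*y^3 - 15*y^2 - 587*y - 65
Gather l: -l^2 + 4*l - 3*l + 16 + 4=-l^2 + l + 20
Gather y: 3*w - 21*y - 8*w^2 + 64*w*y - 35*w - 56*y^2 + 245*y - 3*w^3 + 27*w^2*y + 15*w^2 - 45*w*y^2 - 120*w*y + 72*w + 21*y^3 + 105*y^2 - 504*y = -3*w^3 + 7*w^2 + 40*w + 21*y^3 + y^2*(49 - 45*w) + y*(27*w^2 - 56*w - 280)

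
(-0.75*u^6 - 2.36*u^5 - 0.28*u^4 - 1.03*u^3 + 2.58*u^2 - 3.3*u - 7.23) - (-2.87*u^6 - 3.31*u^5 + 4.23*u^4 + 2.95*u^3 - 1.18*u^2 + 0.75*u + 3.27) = 2.12*u^6 + 0.95*u^5 - 4.51*u^4 - 3.98*u^3 + 3.76*u^2 - 4.05*u - 10.5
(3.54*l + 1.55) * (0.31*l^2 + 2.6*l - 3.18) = 1.0974*l^3 + 9.6845*l^2 - 7.2272*l - 4.929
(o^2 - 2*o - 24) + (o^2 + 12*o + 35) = 2*o^2 + 10*o + 11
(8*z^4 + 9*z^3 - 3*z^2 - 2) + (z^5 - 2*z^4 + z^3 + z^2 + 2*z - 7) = z^5 + 6*z^4 + 10*z^3 - 2*z^2 + 2*z - 9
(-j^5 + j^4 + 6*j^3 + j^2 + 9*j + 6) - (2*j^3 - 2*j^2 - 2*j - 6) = -j^5 + j^4 + 4*j^3 + 3*j^2 + 11*j + 12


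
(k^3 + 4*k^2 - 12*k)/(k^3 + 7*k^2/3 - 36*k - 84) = 3*k*(k - 2)/(3*k^2 - 11*k - 42)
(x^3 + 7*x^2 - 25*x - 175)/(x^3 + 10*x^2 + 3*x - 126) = (x^2 - 25)/(x^2 + 3*x - 18)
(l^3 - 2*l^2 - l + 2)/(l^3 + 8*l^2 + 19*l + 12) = (l^2 - 3*l + 2)/(l^2 + 7*l + 12)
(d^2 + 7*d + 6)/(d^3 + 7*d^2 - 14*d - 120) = (d + 1)/(d^2 + d - 20)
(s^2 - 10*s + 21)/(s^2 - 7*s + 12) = (s - 7)/(s - 4)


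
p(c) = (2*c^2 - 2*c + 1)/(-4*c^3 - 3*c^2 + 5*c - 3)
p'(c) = (4*c - 2)/(-4*c^3 - 3*c^2 + 5*c - 3) + (2*c^2 - 2*c + 1)*(12*c^2 + 6*c - 5)/(-4*c^3 - 3*c^2 + 5*c - 3)^2 = (8*c^4 - 16*c^3 + 16*c^2 - 6*c + 1)/(16*c^6 + 24*c^5 - 31*c^4 - 6*c^3 + 43*c^2 - 30*c + 9)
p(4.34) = -0.08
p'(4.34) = 0.01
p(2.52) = -0.12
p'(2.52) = 0.03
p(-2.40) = 0.75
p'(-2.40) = 1.12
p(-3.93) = 0.23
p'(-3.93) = 0.10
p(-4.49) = 0.18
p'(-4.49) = 0.07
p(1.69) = -0.15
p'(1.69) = 0.05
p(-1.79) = 7.97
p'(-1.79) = 124.57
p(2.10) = -0.13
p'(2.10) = 0.04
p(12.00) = -0.04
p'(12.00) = 0.00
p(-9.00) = 0.07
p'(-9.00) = 0.01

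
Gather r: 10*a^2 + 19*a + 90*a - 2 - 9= 10*a^2 + 109*a - 11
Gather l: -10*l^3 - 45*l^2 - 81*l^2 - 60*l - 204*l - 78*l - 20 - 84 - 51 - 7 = -10*l^3 - 126*l^2 - 342*l - 162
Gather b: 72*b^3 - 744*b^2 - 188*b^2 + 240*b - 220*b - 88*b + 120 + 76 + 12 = 72*b^3 - 932*b^2 - 68*b + 208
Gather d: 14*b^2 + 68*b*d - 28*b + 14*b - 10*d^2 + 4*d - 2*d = 14*b^2 - 14*b - 10*d^2 + d*(68*b + 2)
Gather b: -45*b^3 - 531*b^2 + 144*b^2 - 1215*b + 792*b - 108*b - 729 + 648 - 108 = -45*b^3 - 387*b^2 - 531*b - 189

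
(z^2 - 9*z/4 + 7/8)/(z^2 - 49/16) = 2*(2*z - 1)/(4*z + 7)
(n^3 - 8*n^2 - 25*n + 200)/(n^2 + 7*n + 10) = (n^2 - 13*n + 40)/(n + 2)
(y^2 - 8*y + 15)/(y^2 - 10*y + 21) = (y - 5)/(y - 7)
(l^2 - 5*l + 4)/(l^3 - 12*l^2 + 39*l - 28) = 1/(l - 7)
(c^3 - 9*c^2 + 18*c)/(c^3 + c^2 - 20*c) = (c^2 - 9*c + 18)/(c^2 + c - 20)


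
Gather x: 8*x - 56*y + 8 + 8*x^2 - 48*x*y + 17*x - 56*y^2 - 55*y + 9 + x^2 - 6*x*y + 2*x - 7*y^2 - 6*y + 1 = 9*x^2 + x*(27 - 54*y) - 63*y^2 - 117*y + 18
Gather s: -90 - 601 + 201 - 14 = -504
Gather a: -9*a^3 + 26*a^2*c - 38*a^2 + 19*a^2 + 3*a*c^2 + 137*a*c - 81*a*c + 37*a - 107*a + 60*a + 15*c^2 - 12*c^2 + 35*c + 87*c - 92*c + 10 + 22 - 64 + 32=-9*a^3 + a^2*(26*c - 19) + a*(3*c^2 + 56*c - 10) + 3*c^2 + 30*c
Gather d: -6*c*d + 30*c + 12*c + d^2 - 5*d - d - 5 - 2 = 42*c + d^2 + d*(-6*c - 6) - 7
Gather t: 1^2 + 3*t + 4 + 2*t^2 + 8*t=2*t^2 + 11*t + 5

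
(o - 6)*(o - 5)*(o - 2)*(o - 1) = o^4 - 14*o^3 + 65*o^2 - 112*o + 60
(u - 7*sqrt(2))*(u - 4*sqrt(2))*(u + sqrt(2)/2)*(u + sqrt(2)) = u^4 - 19*sqrt(2)*u^3/2 + 24*u^2 + 73*sqrt(2)*u + 56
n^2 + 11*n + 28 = (n + 4)*(n + 7)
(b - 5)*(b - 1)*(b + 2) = b^3 - 4*b^2 - 7*b + 10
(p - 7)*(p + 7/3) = p^2 - 14*p/3 - 49/3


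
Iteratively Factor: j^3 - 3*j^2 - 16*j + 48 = (j + 4)*(j^2 - 7*j + 12) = (j - 4)*(j + 4)*(j - 3)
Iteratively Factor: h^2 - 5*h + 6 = (h - 2)*(h - 3)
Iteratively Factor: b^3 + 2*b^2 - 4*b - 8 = (b + 2)*(b^2 - 4) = (b - 2)*(b + 2)*(b + 2)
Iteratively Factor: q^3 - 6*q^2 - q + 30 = (q - 3)*(q^2 - 3*q - 10) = (q - 3)*(q + 2)*(q - 5)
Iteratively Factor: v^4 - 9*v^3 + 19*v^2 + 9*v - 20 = (v - 1)*(v^3 - 8*v^2 + 11*v + 20) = (v - 4)*(v - 1)*(v^2 - 4*v - 5) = (v - 5)*(v - 4)*(v - 1)*(v + 1)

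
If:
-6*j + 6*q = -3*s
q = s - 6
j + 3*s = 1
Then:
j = -11/3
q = -40/9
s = 14/9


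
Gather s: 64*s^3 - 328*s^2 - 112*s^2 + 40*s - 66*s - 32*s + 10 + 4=64*s^3 - 440*s^2 - 58*s + 14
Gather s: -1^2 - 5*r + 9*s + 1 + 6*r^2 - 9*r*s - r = 6*r^2 - 6*r + s*(9 - 9*r)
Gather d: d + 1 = d + 1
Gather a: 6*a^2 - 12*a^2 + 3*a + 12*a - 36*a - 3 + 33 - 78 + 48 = -6*a^2 - 21*a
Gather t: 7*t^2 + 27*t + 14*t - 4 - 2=7*t^2 + 41*t - 6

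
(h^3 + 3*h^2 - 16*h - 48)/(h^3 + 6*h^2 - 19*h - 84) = (h + 4)/(h + 7)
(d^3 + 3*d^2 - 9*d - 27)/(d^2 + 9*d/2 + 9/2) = 2*(d^2 - 9)/(2*d + 3)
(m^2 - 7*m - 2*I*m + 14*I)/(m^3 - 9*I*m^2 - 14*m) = (m - 7)/(m*(m - 7*I))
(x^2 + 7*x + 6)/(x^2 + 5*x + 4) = (x + 6)/(x + 4)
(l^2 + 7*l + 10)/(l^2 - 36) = (l^2 + 7*l + 10)/(l^2 - 36)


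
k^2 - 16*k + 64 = (k - 8)^2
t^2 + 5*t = t*(t + 5)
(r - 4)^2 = r^2 - 8*r + 16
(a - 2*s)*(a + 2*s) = a^2 - 4*s^2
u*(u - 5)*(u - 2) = u^3 - 7*u^2 + 10*u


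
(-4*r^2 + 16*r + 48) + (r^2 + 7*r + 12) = -3*r^2 + 23*r + 60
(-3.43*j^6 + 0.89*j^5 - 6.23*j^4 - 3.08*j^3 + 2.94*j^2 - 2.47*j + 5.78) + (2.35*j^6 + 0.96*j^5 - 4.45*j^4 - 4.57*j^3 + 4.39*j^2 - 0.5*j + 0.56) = -1.08*j^6 + 1.85*j^5 - 10.68*j^4 - 7.65*j^3 + 7.33*j^2 - 2.97*j + 6.34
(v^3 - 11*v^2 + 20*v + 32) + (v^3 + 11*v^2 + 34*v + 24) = 2*v^3 + 54*v + 56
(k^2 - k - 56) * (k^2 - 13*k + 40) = k^4 - 14*k^3 - 3*k^2 + 688*k - 2240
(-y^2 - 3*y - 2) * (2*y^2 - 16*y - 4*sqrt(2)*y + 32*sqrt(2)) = -2*y^4 + 4*sqrt(2)*y^3 + 10*y^3 - 20*sqrt(2)*y^2 + 44*y^2 - 88*sqrt(2)*y + 32*y - 64*sqrt(2)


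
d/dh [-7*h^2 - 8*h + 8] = -14*h - 8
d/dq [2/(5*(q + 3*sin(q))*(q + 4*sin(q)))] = -(14*q*cos(q) + 4*q + 14*sin(q) + 24*sin(2*q))/(5*(q + 3*sin(q))^2*(q + 4*sin(q))^2)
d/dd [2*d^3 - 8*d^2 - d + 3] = 6*d^2 - 16*d - 1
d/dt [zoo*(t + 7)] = zoo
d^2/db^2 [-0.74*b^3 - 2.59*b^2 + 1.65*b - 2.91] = -4.44*b - 5.18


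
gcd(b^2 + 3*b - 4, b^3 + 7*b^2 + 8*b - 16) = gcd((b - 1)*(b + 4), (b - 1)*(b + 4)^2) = b^2 + 3*b - 4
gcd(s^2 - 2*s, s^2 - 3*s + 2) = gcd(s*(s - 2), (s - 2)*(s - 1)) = s - 2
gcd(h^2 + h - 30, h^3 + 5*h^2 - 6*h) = h + 6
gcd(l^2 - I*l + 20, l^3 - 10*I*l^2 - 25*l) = l - 5*I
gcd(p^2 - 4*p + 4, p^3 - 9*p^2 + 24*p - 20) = p^2 - 4*p + 4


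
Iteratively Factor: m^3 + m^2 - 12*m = (m)*(m^2 + m - 12) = m*(m - 3)*(m + 4)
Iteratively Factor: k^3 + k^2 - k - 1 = (k - 1)*(k^2 + 2*k + 1) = (k - 1)*(k + 1)*(k + 1)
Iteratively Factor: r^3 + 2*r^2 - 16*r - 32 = (r - 4)*(r^2 + 6*r + 8) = (r - 4)*(r + 4)*(r + 2)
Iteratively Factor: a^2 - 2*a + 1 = (a - 1)*(a - 1)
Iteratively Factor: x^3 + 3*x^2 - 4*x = (x)*(x^2 + 3*x - 4) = x*(x - 1)*(x + 4)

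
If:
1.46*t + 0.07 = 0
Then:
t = -0.05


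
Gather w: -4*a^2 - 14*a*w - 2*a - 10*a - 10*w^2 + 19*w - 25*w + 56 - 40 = -4*a^2 - 12*a - 10*w^2 + w*(-14*a - 6) + 16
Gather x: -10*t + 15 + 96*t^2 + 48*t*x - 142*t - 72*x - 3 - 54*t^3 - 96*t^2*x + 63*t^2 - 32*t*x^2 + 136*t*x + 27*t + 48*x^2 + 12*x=-54*t^3 + 159*t^2 - 125*t + x^2*(48 - 32*t) + x*(-96*t^2 + 184*t - 60) + 12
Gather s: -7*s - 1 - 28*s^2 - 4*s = -28*s^2 - 11*s - 1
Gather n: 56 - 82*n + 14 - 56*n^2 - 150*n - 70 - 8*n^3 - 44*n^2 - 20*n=-8*n^3 - 100*n^2 - 252*n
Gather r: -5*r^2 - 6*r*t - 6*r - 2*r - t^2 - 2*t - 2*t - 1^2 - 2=-5*r^2 + r*(-6*t - 8) - t^2 - 4*t - 3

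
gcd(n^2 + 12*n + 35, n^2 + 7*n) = n + 7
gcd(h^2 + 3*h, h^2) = h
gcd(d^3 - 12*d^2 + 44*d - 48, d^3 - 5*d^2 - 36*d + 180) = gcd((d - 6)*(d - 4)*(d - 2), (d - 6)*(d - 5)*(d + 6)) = d - 6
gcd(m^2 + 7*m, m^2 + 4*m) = m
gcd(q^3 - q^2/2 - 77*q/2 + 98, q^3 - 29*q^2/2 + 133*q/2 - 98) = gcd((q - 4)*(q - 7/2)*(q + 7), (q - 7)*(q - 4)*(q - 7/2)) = q^2 - 15*q/2 + 14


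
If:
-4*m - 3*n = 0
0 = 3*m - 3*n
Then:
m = 0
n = 0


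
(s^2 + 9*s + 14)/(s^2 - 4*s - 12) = (s + 7)/(s - 6)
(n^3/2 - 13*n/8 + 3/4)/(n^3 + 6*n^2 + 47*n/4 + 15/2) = (4*n^2 - 8*n + 3)/(2*(4*n^2 + 16*n + 15))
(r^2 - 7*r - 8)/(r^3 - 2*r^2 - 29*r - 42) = (-r^2 + 7*r + 8)/(-r^3 + 2*r^2 + 29*r + 42)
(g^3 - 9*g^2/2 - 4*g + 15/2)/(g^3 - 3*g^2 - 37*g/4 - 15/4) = 2*(g - 1)/(2*g + 1)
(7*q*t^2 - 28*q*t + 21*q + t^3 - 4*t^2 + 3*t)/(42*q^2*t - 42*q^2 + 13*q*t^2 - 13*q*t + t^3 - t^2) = (t - 3)/(6*q + t)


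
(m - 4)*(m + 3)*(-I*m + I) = -I*m^3 + 2*I*m^2 + 11*I*m - 12*I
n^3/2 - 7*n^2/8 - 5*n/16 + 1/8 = (n/2 + 1/4)*(n - 2)*(n - 1/4)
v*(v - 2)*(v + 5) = v^3 + 3*v^2 - 10*v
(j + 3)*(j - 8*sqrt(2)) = j^2 - 8*sqrt(2)*j + 3*j - 24*sqrt(2)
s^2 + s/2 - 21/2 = (s - 3)*(s + 7/2)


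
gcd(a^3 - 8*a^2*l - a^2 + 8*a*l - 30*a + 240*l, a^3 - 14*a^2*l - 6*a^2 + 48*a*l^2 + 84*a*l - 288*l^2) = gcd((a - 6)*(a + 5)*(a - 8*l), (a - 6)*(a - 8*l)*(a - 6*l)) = a^2 - 8*a*l - 6*a + 48*l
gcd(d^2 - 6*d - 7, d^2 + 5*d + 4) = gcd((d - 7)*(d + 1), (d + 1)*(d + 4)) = d + 1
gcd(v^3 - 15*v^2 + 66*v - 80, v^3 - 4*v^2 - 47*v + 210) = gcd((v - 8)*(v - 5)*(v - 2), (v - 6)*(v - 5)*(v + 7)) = v - 5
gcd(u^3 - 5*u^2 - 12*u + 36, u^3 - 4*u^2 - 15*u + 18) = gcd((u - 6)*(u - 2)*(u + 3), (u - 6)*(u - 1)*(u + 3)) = u^2 - 3*u - 18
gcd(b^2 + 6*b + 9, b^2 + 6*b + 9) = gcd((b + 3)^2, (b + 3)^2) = b^2 + 6*b + 9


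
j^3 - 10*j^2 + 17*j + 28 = (j - 7)*(j - 4)*(j + 1)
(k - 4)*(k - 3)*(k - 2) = k^3 - 9*k^2 + 26*k - 24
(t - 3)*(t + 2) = t^2 - t - 6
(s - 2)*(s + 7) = s^2 + 5*s - 14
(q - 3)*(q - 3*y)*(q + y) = q^3 - 2*q^2*y - 3*q^2 - 3*q*y^2 + 6*q*y + 9*y^2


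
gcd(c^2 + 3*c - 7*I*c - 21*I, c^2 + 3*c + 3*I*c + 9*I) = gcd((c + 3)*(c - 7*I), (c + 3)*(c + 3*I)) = c + 3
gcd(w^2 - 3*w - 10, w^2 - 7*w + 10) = w - 5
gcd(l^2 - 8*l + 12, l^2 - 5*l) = 1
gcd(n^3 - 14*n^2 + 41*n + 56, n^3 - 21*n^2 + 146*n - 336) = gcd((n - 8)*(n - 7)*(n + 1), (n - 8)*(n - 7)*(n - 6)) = n^2 - 15*n + 56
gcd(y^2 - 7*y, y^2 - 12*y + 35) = y - 7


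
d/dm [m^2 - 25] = 2*m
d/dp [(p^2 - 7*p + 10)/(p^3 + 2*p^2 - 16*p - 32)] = (-p^4 + 14*p^3 - 32*p^2 - 104*p + 384)/(p^6 + 4*p^5 - 28*p^4 - 128*p^3 + 128*p^2 + 1024*p + 1024)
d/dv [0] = 0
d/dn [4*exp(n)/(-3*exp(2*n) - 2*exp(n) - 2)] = (12*exp(2*n) - 8)*exp(n)/(9*exp(4*n) + 12*exp(3*n) + 16*exp(2*n) + 8*exp(n) + 4)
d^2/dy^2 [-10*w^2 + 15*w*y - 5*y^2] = -10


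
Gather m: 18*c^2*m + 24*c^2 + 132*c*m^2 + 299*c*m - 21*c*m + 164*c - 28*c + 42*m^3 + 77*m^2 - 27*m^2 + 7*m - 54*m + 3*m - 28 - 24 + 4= 24*c^2 + 136*c + 42*m^3 + m^2*(132*c + 50) + m*(18*c^2 + 278*c - 44) - 48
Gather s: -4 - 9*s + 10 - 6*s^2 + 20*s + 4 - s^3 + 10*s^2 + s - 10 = -s^3 + 4*s^2 + 12*s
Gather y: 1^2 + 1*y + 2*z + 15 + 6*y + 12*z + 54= 7*y + 14*z + 70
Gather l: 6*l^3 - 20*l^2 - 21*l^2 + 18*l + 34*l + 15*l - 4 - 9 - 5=6*l^3 - 41*l^2 + 67*l - 18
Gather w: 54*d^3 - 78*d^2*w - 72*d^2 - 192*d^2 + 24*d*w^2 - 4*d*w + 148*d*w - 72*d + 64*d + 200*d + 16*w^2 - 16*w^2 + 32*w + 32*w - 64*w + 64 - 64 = 54*d^3 - 264*d^2 + 24*d*w^2 + 192*d + w*(-78*d^2 + 144*d)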